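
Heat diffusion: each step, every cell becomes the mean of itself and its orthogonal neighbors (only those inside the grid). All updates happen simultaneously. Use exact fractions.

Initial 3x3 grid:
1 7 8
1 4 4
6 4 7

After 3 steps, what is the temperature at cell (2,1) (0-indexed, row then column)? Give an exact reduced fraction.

Step 1: cell (2,1) = 21/4
Step 2: cell (2,1) = 215/48
Step 3: cell (2,1) = 13237/2880
Full grid after step 3:
  35/9 1669/360 2239/432
  1409/360 447/100 15047/2880
  1709/432 13237/2880 181/36

Answer: 13237/2880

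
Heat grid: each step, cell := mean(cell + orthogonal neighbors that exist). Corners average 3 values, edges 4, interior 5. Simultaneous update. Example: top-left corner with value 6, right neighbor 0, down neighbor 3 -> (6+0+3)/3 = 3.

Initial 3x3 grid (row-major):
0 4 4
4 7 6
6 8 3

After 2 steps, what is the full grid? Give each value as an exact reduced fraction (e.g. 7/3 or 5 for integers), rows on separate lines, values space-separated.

Answer: 32/9 1013/240 161/36
1123/240 124/25 317/60
65/12 88/15 50/9

Derivation:
After step 1:
  8/3 15/4 14/3
  17/4 29/5 5
  6 6 17/3
After step 2:
  32/9 1013/240 161/36
  1123/240 124/25 317/60
  65/12 88/15 50/9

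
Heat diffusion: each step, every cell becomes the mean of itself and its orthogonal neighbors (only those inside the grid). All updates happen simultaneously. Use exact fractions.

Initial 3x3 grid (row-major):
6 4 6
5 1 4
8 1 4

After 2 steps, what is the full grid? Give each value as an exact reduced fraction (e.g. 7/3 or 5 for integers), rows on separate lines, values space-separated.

After step 1:
  5 17/4 14/3
  5 3 15/4
  14/3 7/2 3
After step 2:
  19/4 203/48 38/9
  53/12 39/10 173/48
  79/18 85/24 41/12

Answer: 19/4 203/48 38/9
53/12 39/10 173/48
79/18 85/24 41/12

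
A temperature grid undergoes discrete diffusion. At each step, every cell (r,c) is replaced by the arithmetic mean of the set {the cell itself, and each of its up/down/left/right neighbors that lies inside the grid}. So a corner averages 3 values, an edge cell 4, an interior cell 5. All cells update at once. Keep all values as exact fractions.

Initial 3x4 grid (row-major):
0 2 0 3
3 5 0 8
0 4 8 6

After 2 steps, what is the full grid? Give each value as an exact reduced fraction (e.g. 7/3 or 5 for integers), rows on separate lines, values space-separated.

After step 1:
  5/3 7/4 5/4 11/3
  2 14/5 21/5 17/4
  7/3 17/4 9/2 22/3
After step 2:
  65/36 28/15 163/60 55/18
  11/5 3 17/5 389/80
  103/36 833/240 1217/240 193/36

Answer: 65/36 28/15 163/60 55/18
11/5 3 17/5 389/80
103/36 833/240 1217/240 193/36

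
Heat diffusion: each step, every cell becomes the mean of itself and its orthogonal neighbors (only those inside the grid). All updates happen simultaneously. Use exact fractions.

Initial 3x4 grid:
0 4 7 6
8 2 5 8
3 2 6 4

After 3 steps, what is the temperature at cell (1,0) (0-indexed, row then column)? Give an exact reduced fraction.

Step 1: cell (1,0) = 13/4
Step 2: cell (1,0) = 947/240
Step 3: cell (1,0) = 53881/14400
Full grid after step 3:
  701/180 3397/800 12431/2400 2101/360
  53881/14400 12697/3000 2517/500 27077/4800
  8327/2160 7337/1800 5753/1200 3887/720

Answer: 53881/14400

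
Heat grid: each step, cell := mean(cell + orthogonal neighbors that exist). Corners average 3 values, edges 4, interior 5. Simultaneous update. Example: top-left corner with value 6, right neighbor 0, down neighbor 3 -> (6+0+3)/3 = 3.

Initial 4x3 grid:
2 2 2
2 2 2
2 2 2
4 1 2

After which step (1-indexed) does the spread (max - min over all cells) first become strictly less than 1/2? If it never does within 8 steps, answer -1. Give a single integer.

Step 1: max=5/2, min=5/3, spread=5/6
Step 2: max=85/36, min=28/15, spread=89/180
  -> spread < 1/2 first at step 2
Step 3: max=7879/3600, min=4213/2160, spread=643/2700
Step 4: max=279931/129600, min=6679/3375, spread=117287/648000
Step 5: max=16427669/7776000, min=2152037/1080000, spread=4665013/38880000
Step 6: max=979313431/466560000, min=270101/135000, spread=73351/746496
Step 7: max=58278682229/27993600000, min=195491633/97200000, spread=79083677/1119744000
Step 8: max=3483116232511/1679616000000, min=23518264369/11664000000, spread=771889307/13436928000

Answer: 2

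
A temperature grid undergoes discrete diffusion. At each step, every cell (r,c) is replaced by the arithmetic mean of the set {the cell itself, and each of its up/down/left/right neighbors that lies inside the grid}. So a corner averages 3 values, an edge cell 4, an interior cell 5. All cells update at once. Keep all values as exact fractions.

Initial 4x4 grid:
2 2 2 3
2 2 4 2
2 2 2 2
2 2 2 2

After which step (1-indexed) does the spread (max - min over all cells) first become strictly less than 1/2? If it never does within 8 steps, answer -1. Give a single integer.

Answer: 3

Derivation:
Step 1: max=11/4, min=2, spread=3/4
Step 2: max=47/18, min=2, spread=11/18
Step 3: max=17657/7200, min=2, spread=3257/7200
  -> spread < 1/2 first at step 3
Step 4: max=79441/32400, min=613/300, spread=13237/32400
Step 5: max=2321779/972000, min=18469/9000, spread=327127/972000
Step 6: max=68963257/29160000, min=56143/27000, spread=8328817/29160000
Step 7: max=2040094537/874800000, min=6780349/3240000, spread=209400307/874800000
Step 8: max=60674164141/26244000000, min=512842843/243000000, spread=5287137097/26244000000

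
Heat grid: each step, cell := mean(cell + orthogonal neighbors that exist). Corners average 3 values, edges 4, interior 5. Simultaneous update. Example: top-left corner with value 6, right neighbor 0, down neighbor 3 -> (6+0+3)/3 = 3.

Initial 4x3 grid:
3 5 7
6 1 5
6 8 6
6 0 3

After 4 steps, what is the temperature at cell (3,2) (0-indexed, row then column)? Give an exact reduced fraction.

Answer: 64421/14400

Derivation:
Step 1: cell (3,2) = 3
Step 2: cell (3,2) = 17/4
Step 3: cell (3,2) = 499/120
Step 4: cell (3,2) = 64421/14400
Full grid after step 4:
  37379/8100 516637/108000 307057/64800
  258241/54000 836447/180000 1042339/216000
  20783/4500 188691/40000 325153/72000
  200813/43200 1270717/288000 64421/14400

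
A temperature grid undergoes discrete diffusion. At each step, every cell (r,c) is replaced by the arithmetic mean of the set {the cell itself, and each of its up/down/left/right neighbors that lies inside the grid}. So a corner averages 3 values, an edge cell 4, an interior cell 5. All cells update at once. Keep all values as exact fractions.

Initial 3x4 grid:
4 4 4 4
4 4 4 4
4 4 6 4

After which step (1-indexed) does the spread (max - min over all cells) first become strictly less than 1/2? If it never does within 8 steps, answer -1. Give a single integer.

Answer: 3

Derivation:
Step 1: max=14/3, min=4, spread=2/3
Step 2: max=271/60, min=4, spread=31/60
Step 3: max=2371/540, min=4, spread=211/540
  -> spread < 1/2 first at step 3
Step 4: max=232897/54000, min=3647/900, spread=14077/54000
Step 5: max=2084407/486000, min=219683/54000, spread=5363/24300
Step 6: max=62060809/14580000, min=122869/30000, spread=93859/583200
Step 7: max=3709474481/874800000, min=199736467/48600000, spread=4568723/34992000
Step 8: max=221732435629/52488000000, min=6013618889/1458000000, spread=8387449/83980800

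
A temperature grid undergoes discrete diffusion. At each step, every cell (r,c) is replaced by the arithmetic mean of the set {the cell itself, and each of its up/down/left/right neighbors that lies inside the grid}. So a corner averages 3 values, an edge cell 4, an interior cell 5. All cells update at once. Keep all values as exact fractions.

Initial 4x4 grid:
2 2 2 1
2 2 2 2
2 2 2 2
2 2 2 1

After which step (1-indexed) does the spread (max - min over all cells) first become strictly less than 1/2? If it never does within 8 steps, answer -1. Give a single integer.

Answer: 1

Derivation:
Step 1: max=2, min=5/3, spread=1/3
  -> spread < 1/2 first at step 1
Step 2: max=2, min=31/18, spread=5/18
Step 3: max=2, min=773/432, spread=91/432
Step 4: max=149/75, min=23519/12960, spread=11141/64800
Step 5: max=71131/36000, min=237671/129600, spread=92003/648000
Step 6: max=88433/45000, min=35885143/19440000, spread=2317913/19440000
Step 7: max=20281/10368, min=1082241727/583200000, spread=58564523/583200000
Step 8: max=946861007/486000000, min=32610473419/17496000000, spread=1476522833/17496000000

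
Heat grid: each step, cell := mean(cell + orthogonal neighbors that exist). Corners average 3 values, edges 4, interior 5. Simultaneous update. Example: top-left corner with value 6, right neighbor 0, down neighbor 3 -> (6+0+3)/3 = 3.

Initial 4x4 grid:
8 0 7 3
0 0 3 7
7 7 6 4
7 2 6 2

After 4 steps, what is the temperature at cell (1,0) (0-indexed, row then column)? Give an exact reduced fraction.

Answer: 205111/54000

Derivation:
Step 1: cell (1,0) = 15/4
Step 2: cell (1,0) = 41/12
Step 3: cell (1,0) = 1367/360
Step 4: cell (1,0) = 205111/54000
Full grid after step 4:
  2867/810 193921/54000 43781/10800 34511/8100
  205111/54000 177817/45000 37139/9000 47843/10800
  238697/54000 393541/90000 44537/10000 80443/18000
  154033/32400 507889/108000 164971/36000 16349/3600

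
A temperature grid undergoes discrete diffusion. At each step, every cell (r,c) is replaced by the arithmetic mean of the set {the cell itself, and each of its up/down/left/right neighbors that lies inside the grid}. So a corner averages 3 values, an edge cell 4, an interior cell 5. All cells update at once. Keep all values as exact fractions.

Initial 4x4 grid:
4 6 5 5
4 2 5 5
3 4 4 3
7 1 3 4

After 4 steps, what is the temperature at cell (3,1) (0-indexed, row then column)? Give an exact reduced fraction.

Step 1: cell (3,1) = 15/4
Step 2: cell (3,1) = 793/240
Step 3: cell (3,1) = 26203/7200
Step 4: cell (3,1) = 771553/216000
Full grid after step 4:
  268027/64800 14608/3375 39913/9000 12353/2700
  872257/216000 721093/180000 63529/15000 6403/1500
  807433/216000 343271/90000 678917/180000 105841/27000
  120119/32400 771553/216000 784073/216000 235163/64800

Answer: 771553/216000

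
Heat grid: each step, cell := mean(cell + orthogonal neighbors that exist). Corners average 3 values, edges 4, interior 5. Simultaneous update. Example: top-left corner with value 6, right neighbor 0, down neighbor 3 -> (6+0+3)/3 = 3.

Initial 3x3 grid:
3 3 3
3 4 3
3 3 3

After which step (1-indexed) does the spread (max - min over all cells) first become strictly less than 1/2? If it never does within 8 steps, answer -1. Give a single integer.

Step 1: max=13/4, min=3, spread=1/4
  -> spread < 1/2 first at step 1
Step 2: max=81/25, min=249/80, spread=51/400
Step 3: max=15223/4800, min=1127/360, spread=589/14400
Step 4: max=94943/30000, min=905081/288000, spread=31859/1440000
Step 5: max=54531607/17280000, min=5664721/1800000, spread=751427/86400000
Step 6: max=340634687/108000000, min=3265463129/1036800000, spread=23149331/5184000000
Step 7: max=196106654263/62208000000, min=20414931889/6480000000, spread=616540643/311040000000
Step 8: max=1225512453983/388800000000, min=11761372008761/3732480000000, spread=17737747379/18662400000000

Answer: 1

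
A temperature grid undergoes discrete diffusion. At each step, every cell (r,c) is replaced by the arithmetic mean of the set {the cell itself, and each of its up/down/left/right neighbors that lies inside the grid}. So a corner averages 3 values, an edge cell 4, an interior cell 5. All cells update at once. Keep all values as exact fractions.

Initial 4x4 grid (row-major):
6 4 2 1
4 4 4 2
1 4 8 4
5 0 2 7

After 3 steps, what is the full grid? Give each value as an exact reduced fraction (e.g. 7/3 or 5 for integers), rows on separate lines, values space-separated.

Answer: 431/108 26869/7200 23269/7200 1283/432
27199/7200 1414/375 21829/6000 3053/900
8101/2400 1437/400 587/150 1853/450
721/240 2009/600 7157/1800 2291/540

Derivation:
After step 1:
  14/3 4 11/4 5/3
  15/4 4 4 11/4
  7/2 17/5 22/5 21/4
  2 11/4 17/4 13/3
After step 2:
  149/36 185/48 149/48 43/18
  191/48 383/100 179/50 41/12
  253/80 361/100 213/50 251/60
  11/4 31/10 59/15 83/18
After step 3:
  431/108 26869/7200 23269/7200 1283/432
  27199/7200 1414/375 21829/6000 3053/900
  8101/2400 1437/400 587/150 1853/450
  721/240 2009/600 7157/1800 2291/540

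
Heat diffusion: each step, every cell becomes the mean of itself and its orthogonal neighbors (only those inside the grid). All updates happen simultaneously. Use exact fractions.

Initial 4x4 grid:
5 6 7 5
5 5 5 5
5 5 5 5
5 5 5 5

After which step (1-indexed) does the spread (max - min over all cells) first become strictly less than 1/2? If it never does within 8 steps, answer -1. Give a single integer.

Step 1: max=23/4, min=5, spread=3/4
Step 2: max=677/120, min=5, spread=77/120
Step 3: max=19703/3600, min=5, spread=1703/3600
  -> spread < 1/2 first at step 3
Step 4: max=585473/108000, min=1129/225, spread=43553/108000
Step 5: max=17383481/3240000, min=907313/180000, spread=1051847/3240000
Step 6: max=518542877/97200000, min=2732231/540000, spread=26741297/97200000
Step 7: max=4642670237/874800000, min=274185169/54000000, spread=62772031/273375000
Step 8: max=462519045593/87480000000, min=12379042891/2430000000, spread=16873501517/87480000000

Answer: 3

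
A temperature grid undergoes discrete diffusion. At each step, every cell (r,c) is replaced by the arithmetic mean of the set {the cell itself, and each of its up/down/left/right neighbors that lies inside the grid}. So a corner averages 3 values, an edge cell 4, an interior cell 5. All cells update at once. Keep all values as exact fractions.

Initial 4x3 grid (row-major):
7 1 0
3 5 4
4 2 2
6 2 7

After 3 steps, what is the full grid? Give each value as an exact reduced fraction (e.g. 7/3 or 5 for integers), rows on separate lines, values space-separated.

After step 1:
  11/3 13/4 5/3
  19/4 3 11/4
  15/4 3 15/4
  4 17/4 11/3
After step 2:
  35/9 139/48 23/9
  91/24 67/20 67/24
  31/8 71/20 79/24
  4 179/48 35/9
After step 3:
  1523/432 9137/2880 1187/432
  2683/720 3931/1200 1079/360
  913/240 4271/1200 1217/360
  557/144 10921/2880 1571/432

Answer: 1523/432 9137/2880 1187/432
2683/720 3931/1200 1079/360
913/240 4271/1200 1217/360
557/144 10921/2880 1571/432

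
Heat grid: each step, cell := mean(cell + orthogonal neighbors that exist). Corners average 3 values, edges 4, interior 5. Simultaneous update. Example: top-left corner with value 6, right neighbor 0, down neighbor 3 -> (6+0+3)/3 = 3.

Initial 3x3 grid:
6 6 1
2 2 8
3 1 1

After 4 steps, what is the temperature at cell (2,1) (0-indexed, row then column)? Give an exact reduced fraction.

Answer: 2608877/864000

Derivation:
Step 1: cell (2,1) = 7/4
Step 2: cell (2,1) = 653/240
Step 3: cell (2,1) = 39091/14400
Step 4: cell (2,1) = 2608877/864000
Full grid after step 4:
  117389/32400 3272377/864000 161027/43200
  2886127/864000 397333/120000 751313/216000
  15719/5400 2608877/864000 395581/129600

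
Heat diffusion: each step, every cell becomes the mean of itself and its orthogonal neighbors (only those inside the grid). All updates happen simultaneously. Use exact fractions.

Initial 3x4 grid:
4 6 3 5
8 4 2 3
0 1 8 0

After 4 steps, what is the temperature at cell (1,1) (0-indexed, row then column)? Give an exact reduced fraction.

Answer: 78103/20000

Derivation:
Step 1: cell (1,1) = 21/5
Step 2: cell (1,1) = 197/50
Step 3: cell (1,1) = 7857/2000
Step 4: cell (1,1) = 78103/20000
Full grid after step 4:
  10381/2400 300073/72000 834499/216000 116681/32400
  146309/36000 78103/20000 325351/90000 1498543/432000
  10163/2700 32431/9000 23207/6750 213937/64800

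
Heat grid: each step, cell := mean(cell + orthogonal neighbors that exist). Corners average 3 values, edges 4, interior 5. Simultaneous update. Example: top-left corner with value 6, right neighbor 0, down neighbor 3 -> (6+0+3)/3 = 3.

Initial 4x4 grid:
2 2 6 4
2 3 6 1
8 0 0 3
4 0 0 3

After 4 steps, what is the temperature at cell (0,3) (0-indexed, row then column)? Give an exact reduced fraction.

Answer: 54199/16200

Derivation:
Step 1: cell (0,3) = 11/3
Step 2: cell (0,3) = 35/9
Step 3: cell (0,3) = 1903/540
Step 4: cell (0,3) = 54199/16200
Full grid after step 4:
  557/180 225319/72000 707173/216000 54199/16200
  23641/8000 21893/7500 130729/45000 633463/216000
  200801/72000 37553/15000 3457/1500 164893/72000
  13823/5400 162731/72000 15427/8000 1681/900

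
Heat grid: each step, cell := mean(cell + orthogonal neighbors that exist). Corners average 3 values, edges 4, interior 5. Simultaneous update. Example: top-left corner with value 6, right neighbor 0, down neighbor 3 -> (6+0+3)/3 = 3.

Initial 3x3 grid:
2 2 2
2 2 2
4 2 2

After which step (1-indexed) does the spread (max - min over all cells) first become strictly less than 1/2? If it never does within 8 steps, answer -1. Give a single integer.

Step 1: max=8/3, min=2, spread=2/3
Step 2: max=23/9, min=2, spread=5/9
Step 3: max=257/108, min=2, spread=41/108
  -> spread < 1/2 first at step 3
Step 4: max=15091/6480, min=371/180, spread=347/1296
Step 5: max=884537/388800, min=3757/1800, spread=2921/15552
Step 6: max=52484539/23328000, min=457483/216000, spread=24611/186624
Step 7: max=3118082033/1399680000, min=10376741/4860000, spread=207329/2239488
Step 8: max=185991552451/83980800000, min=557201599/259200000, spread=1746635/26873856

Answer: 3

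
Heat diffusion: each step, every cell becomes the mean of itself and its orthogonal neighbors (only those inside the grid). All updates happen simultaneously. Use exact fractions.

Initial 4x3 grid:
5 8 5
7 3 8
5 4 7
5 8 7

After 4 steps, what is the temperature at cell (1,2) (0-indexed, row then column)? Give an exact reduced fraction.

Step 1: cell (1,2) = 23/4
Step 2: cell (1,2) = 101/16
Step 3: cell (1,2) = 14423/2400
Step 4: cell (1,2) = 146137/24000
Full grid after step 4:
  745973/129600 5140687/864000 259591/43200
  1243483/216000 2099393/360000 146137/24000
  137147/24000 535867/90000 1319573/216000
  126403/21600 1298843/216000 403709/64800

Answer: 146137/24000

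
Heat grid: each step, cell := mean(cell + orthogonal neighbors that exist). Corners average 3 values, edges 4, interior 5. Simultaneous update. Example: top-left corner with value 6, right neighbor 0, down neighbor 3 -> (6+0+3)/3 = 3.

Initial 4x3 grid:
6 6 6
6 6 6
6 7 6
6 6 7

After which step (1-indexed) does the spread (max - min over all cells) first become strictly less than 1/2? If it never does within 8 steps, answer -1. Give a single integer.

Step 1: max=13/2, min=6, spread=1/2
Step 2: max=58/9, min=6, spread=4/9
  -> spread < 1/2 first at step 2
Step 3: max=45509/7200, min=2413/400, spread=83/288
Step 4: max=409169/64800, min=43591/7200, spread=337/1296
Step 5: max=24388021/3888000, min=2919551/480000, spread=7396579/38880000
Step 6: max=1459982039/233280000, min=78983273/12960000, spread=61253/373248
Step 7: max=87330341401/13996800000, min=4751878057/777600000, spread=14372291/111974400
Step 8: max=5230582572059/839808000000, min=285571492163/46656000000, spread=144473141/1343692800

Answer: 2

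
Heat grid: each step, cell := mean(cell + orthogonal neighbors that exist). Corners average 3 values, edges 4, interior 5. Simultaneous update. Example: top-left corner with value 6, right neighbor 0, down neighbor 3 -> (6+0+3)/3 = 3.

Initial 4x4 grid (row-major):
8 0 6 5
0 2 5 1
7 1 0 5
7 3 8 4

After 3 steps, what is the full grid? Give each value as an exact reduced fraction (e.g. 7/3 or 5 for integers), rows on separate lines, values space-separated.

Answer: 1759/540 1211/360 2101/600 147/40
311/90 4717/1500 3281/1000 4367/1200
341/90 10619/3000 2717/750 12941/3600
4673/1080 3007/720 14171/3600 1121/270

Derivation:
After step 1:
  8/3 4 4 4
  17/4 8/5 14/5 4
  15/4 13/5 19/5 5/2
  17/3 19/4 15/4 17/3
After step 2:
  131/36 46/15 37/10 4
  46/15 61/20 81/25 133/40
  61/15 33/10 309/100 479/120
  85/18 503/120 539/120 143/36
After step 3:
  1759/540 1211/360 2101/600 147/40
  311/90 4717/1500 3281/1000 4367/1200
  341/90 10619/3000 2717/750 12941/3600
  4673/1080 3007/720 14171/3600 1121/270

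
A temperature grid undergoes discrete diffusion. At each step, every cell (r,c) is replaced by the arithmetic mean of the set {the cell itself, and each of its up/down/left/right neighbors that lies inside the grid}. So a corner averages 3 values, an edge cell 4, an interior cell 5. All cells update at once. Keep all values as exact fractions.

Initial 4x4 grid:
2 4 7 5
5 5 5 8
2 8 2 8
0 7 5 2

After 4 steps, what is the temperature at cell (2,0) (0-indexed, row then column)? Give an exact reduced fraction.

Answer: 301499/72000

Derivation:
Step 1: cell (2,0) = 15/4
Step 2: cell (2,0) = 301/80
Step 3: cell (2,0) = 10001/2400
Step 4: cell (2,0) = 301499/72000
Full grid after step 4:
  35177/8100 1037143/216000 1151983/216000 369499/64800
  934873/216000 211093/45000 957709/180000 599849/108000
  301499/72000 55567/12000 29963/6000 38291/7200
  90781/21600 79351/18000 17441/3600 53903/10800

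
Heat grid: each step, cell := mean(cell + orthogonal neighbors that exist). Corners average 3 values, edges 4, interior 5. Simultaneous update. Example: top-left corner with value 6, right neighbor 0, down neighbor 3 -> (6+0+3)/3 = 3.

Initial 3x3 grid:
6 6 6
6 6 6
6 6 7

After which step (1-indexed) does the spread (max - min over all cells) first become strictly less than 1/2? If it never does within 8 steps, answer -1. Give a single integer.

Answer: 1

Derivation:
Step 1: max=19/3, min=6, spread=1/3
  -> spread < 1/2 first at step 1
Step 2: max=113/18, min=6, spread=5/18
Step 3: max=1337/216, min=6, spread=41/216
Step 4: max=79891/12960, min=2171/360, spread=347/2592
Step 5: max=4772537/777600, min=21757/3600, spread=2921/31104
Step 6: max=285764539/46656000, min=2617483/432000, spread=24611/373248
Step 7: max=17114882033/2799360000, min=58976741/9720000, spread=207329/4478976
Step 8: max=1025799552451/167961600000, min=3149201599/518400000, spread=1746635/53747712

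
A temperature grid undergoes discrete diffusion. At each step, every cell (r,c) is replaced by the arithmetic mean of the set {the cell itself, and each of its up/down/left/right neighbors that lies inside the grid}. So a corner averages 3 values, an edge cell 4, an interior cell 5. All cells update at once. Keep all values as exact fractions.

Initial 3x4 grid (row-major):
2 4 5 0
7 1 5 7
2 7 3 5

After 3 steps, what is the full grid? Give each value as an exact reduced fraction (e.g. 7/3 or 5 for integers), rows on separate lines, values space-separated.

After step 1:
  13/3 3 7/2 4
  3 24/5 21/5 17/4
  16/3 13/4 5 5
After step 2:
  31/9 469/120 147/40 47/12
  131/30 73/20 87/20 349/80
  139/36 1103/240 349/80 19/4
After step 3:
  4219/1080 1321/360 317/80 2869/720
  1379/360 5009/1200 102/25 4171/960
  9233/2160 5929/1440 2167/480 539/120

Answer: 4219/1080 1321/360 317/80 2869/720
1379/360 5009/1200 102/25 4171/960
9233/2160 5929/1440 2167/480 539/120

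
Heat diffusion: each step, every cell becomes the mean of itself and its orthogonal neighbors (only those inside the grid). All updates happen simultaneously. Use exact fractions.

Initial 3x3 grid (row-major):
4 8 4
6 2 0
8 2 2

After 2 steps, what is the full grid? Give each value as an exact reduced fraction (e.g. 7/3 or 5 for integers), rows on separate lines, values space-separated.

Answer: 31/6 181/40 7/2
299/60 93/25 41/15
83/18 413/120 41/18

Derivation:
After step 1:
  6 9/2 4
  5 18/5 2
  16/3 7/2 4/3
After step 2:
  31/6 181/40 7/2
  299/60 93/25 41/15
  83/18 413/120 41/18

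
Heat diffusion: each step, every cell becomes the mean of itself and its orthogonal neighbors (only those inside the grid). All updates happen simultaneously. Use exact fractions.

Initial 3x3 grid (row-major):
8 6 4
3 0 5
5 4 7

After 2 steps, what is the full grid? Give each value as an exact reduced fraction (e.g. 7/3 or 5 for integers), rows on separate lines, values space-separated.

Answer: 85/18 563/120 9/2
259/60 201/50 269/60
4 127/30 40/9

Derivation:
After step 1:
  17/3 9/2 5
  4 18/5 4
  4 4 16/3
After step 2:
  85/18 563/120 9/2
  259/60 201/50 269/60
  4 127/30 40/9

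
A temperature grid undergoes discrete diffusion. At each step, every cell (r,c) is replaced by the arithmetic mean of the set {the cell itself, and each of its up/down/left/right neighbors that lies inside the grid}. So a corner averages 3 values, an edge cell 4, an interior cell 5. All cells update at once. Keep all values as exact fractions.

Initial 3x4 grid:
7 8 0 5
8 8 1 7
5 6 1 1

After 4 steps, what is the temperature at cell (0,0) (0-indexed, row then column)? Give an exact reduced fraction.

Answer: 395551/64800

Derivation:
Step 1: cell (0,0) = 23/3
Step 2: cell (0,0) = 245/36
Step 3: cell (0,0) = 13957/2160
Step 4: cell (0,0) = 395551/64800
Full grid after step 4:
  395551/64800 1172527/216000 319049/72000 41651/10800
  54143/9000 157481/30000 251687/60000 523843/144000
  372251/64800 1082777/216000 96433/24000 37751/10800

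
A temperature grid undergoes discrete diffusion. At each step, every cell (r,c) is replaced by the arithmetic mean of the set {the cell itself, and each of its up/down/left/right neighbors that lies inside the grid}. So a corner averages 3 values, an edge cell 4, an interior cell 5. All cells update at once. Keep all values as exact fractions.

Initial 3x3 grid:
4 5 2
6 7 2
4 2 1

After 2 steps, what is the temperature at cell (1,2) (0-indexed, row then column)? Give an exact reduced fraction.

Step 1: cell (1,2) = 3
Step 2: cell (1,2) = 181/60
Full grid after step 2:
  59/12 169/40 7/2
  373/80 413/100 181/60
  17/4 407/120 49/18

Answer: 181/60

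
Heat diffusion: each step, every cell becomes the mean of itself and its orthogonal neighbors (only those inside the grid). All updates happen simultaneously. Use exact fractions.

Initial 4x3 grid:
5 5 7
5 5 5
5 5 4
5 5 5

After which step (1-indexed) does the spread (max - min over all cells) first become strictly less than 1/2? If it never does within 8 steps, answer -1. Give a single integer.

Step 1: max=17/3, min=14/3, spread=1
Step 2: max=197/36, min=173/36, spread=2/3
Step 3: max=1147/216, min=2617/540, spread=167/360
  -> spread < 1/2 first at step 3
Step 4: max=339643/64800, min=79267/16200, spread=301/864
Step 5: max=20179157/3888000, min=2392399/486000, spread=69331/259200
Step 6: max=1203356383/233280000, min=960765349/194400000, spread=252189821/1166400000
Step 7: max=71869194197/13996800000, min=57829774841/11664000000, spread=12367321939/69984000000
Step 8: max=4297602174223/839808000000, min=3479504628769/699840000000, spread=610983098501/4199040000000

Answer: 3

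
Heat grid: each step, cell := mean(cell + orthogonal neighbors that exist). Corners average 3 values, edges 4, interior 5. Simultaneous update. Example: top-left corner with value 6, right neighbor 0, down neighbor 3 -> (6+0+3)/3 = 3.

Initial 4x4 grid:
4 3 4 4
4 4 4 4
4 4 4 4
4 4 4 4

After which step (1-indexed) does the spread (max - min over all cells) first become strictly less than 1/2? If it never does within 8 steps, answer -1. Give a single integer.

Answer: 1

Derivation:
Step 1: max=4, min=11/3, spread=1/3
  -> spread < 1/2 first at step 1
Step 2: max=4, min=449/120, spread=31/120
Step 3: max=4, min=4109/1080, spread=211/1080
Step 4: max=4, min=415157/108000, spread=16843/108000
Step 5: max=35921/9000, min=3749357/972000, spread=130111/972000
Step 6: max=2152841/540000, min=112997633/29160000, spread=3255781/29160000
Step 7: max=2148893/540000, min=3398846309/874800000, spread=82360351/874800000
Step 8: max=386293559/97200000, min=102224683109/26244000000, spread=2074577821/26244000000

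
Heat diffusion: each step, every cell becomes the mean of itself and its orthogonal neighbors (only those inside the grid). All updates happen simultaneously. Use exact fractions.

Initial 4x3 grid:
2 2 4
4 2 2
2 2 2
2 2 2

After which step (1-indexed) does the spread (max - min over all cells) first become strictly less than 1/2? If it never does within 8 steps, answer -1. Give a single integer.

Step 1: max=8/3, min=2, spread=2/3
Step 2: max=307/120, min=2, spread=67/120
Step 3: max=2747/1080, min=49/24, spread=271/540
Step 4: max=161599/64800, min=2521/1200, spread=5093/12960
  -> spread < 1/2 first at step 4
Step 5: max=9587501/3888000, min=230611/108000, spread=257101/777600
Step 6: max=568213999/233280000, min=7027967/3240000, spread=497603/1866240
Step 7: max=33787637141/13996800000, min=71046113/32400000, spread=123828653/559872000
Step 8: max=2010757884319/839808000000, min=6454295413/2916000000, spread=1215366443/6718464000

Answer: 4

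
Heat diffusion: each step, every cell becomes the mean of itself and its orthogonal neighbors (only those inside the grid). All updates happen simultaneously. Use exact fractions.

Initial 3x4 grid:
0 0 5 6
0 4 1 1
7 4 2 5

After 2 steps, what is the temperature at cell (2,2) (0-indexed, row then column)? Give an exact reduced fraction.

Answer: 751/240

Derivation:
Step 1: cell (2,2) = 3
Step 2: cell (2,2) = 751/240
Full grid after step 2:
  5/3 141/80 237/80 41/12
  493/240 273/100 273/100 751/240
  32/9 763/240 751/240 107/36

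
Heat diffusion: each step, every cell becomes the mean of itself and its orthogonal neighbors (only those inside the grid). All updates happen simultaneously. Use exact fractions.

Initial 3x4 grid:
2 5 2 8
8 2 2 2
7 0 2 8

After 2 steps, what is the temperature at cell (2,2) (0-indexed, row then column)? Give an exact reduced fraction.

Step 1: cell (2,2) = 3
Step 2: cell (2,2) = 47/16
Full grid after step 2:
  25/6 77/20 13/4 53/12
  363/80 313/100 353/100 15/4
  25/6 283/80 47/16 4

Answer: 47/16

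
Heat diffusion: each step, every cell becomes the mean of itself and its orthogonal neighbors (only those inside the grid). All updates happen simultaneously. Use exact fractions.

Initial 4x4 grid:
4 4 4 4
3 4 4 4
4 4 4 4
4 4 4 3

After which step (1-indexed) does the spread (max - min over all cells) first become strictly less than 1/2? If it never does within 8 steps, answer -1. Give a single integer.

Step 1: max=4, min=11/3, spread=1/3
  -> spread < 1/2 first at step 1
Step 2: max=4, min=67/18, spread=5/18
Step 3: max=191/48, min=4109/1080, spread=377/2160
Step 4: max=9499/2400, min=24877/6480, spread=7703/64800
Step 5: max=851699/216000, min=3749357/972000, spread=166577/1944000
Step 6: max=25466929/6480000, min=112869653/29160000, spread=692611/11664000
Step 7: max=16940399/4320000, min=3391767719/874800000, spread=77326157/1749600000
Step 8: max=22828511897/5832000000, min=169733267041/43740000000, spread=2961144373/87480000000

Answer: 1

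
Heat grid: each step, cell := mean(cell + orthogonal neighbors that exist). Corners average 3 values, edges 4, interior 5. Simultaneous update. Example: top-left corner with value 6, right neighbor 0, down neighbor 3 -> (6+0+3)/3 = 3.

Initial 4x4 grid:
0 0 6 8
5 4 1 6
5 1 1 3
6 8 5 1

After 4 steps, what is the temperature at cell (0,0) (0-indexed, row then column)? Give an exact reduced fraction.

Answer: 48649/16200

Derivation:
Step 1: cell (0,0) = 5/3
Step 2: cell (0,0) = 23/9
Step 3: cell (0,0) = 719/270
Step 4: cell (0,0) = 48649/16200
Full grid after step 4:
  48649/16200 676363/216000 805507/216000 26227/6480
  701953/216000 151459/45000 317501/90000 837607/216000
  857369/216000 66287/18000 53563/15000 251381/72000
  140761/32400 889469/216000 28879/8000 18673/5400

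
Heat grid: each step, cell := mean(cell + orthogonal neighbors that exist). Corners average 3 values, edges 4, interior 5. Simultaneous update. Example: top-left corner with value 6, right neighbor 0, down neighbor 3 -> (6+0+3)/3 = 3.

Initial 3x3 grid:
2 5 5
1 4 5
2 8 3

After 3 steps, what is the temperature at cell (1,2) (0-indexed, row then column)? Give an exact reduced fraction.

Step 1: cell (1,2) = 17/4
Step 2: cell (1,2) = 1151/240
Step 3: cell (1,2) = 63697/14400
Full grid after step 3:
  7441/2160 13793/3600 3187/720
  48697/14400 24589/6000 63697/14400
  4013/1080 6533/1600 4993/1080

Answer: 63697/14400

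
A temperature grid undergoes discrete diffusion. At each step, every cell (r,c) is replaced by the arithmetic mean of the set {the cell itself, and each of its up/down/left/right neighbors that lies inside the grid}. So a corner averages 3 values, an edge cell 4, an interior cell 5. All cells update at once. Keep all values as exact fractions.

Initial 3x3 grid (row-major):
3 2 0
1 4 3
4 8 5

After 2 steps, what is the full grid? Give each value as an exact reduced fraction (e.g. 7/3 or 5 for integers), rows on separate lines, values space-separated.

After step 1:
  2 9/4 5/3
  3 18/5 3
  13/3 21/4 16/3
After step 2:
  29/12 571/240 83/36
  97/30 171/50 17/5
  151/36 1111/240 163/36

Answer: 29/12 571/240 83/36
97/30 171/50 17/5
151/36 1111/240 163/36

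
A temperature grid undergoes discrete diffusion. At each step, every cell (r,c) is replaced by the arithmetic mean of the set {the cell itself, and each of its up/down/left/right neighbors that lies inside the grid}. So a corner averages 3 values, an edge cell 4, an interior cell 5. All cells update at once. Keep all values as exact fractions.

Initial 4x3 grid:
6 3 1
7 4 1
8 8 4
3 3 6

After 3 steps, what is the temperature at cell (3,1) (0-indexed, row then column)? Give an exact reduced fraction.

Answer: 1211/240

Derivation:
Step 1: cell (3,1) = 5
Step 2: cell (3,1) = 97/20
Step 3: cell (3,1) = 1211/240
Full grid after step 3:
  10421/2160 1897/480 6991/2160
  7507/1440 901/200 5267/1440
  1585/288 49/10 1265/288
  11479/2160 1211/240 9929/2160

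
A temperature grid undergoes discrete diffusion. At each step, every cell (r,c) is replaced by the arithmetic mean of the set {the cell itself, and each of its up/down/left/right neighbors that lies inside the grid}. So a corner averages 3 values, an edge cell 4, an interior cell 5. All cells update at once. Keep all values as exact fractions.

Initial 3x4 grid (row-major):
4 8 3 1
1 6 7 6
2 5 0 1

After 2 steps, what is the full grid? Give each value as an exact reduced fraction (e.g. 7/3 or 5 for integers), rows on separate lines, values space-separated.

After step 1:
  13/3 21/4 19/4 10/3
  13/4 27/5 22/5 15/4
  8/3 13/4 13/4 7/3
After step 2:
  77/18 74/15 133/30 71/18
  313/80 431/100 431/100 829/240
  55/18 437/120 397/120 28/9

Answer: 77/18 74/15 133/30 71/18
313/80 431/100 431/100 829/240
55/18 437/120 397/120 28/9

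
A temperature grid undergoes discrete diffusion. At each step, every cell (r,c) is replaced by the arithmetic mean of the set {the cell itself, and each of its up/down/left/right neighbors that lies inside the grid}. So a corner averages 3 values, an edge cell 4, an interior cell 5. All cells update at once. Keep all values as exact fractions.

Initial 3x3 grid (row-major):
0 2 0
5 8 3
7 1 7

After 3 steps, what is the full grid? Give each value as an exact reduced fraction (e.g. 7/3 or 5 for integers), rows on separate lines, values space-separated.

Answer: 3499/1080 7831/2400 1597/540
7417/1800 7419/2000 27443/7200
9563/2160 22037/4800 8953/2160

Derivation:
After step 1:
  7/3 5/2 5/3
  5 19/5 9/2
  13/3 23/4 11/3
After step 2:
  59/18 103/40 26/9
  58/15 431/100 409/120
  181/36 351/80 167/36
After step 3:
  3499/1080 7831/2400 1597/540
  7417/1800 7419/2000 27443/7200
  9563/2160 22037/4800 8953/2160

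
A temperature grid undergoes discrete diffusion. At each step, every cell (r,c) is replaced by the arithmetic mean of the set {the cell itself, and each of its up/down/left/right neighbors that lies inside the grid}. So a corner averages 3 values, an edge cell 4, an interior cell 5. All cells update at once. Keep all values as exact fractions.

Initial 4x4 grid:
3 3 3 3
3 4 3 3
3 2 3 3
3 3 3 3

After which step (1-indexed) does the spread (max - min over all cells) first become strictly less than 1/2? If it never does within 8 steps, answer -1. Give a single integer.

Answer: 2

Derivation:
Step 1: max=13/4, min=11/4, spread=1/2
Step 2: max=19/6, min=17/6, spread=1/3
  -> spread < 1/2 first at step 2
Step 3: max=7489/2400, min=6911/2400, spread=289/1200
Step 4: max=66769/21600, min=62831/21600, spread=1969/10800
Step 5: max=6628849/2160000, min=6331151/2160000, spread=148849/1080000
Step 6: max=59379229/19440000, min=57260771/19440000, spread=1059229/9720000
Step 7: max=5917502809/1944000000, min=5746497191/1944000000, spread=85502809/972000000
Step 8: max=53100128389/17496000000, min=51875871611/17496000000, spread=612128389/8748000000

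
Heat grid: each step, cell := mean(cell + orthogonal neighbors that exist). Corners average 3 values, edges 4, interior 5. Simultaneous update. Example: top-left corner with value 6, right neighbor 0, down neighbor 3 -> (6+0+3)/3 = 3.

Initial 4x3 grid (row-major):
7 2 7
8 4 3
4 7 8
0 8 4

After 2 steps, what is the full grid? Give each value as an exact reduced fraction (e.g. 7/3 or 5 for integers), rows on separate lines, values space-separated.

Answer: 197/36 73/15 29/6
629/120 109/20 99/20
207/40 26/5 179/30
9/2 1297/240 203/36

Derivation:
After step 1:
  17/3 5 4
  23/4 24/5 11/2
  19/4 31/5 11/2
  4 19/4 20/3
After step 2:
  197/36 73/15 29/6
  629/120 109/20 99/20
  207/40 26/5 179/30
  9/2 1297/240 203/36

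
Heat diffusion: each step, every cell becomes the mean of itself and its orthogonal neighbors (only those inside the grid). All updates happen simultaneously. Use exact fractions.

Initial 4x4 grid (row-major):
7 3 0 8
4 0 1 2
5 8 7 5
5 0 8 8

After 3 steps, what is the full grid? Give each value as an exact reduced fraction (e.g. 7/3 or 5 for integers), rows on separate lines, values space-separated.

After step 1:
  14/3 5/2 3 10/3
  4 16/5 2 4
  11/2 4 29/5 11/2
  10/3 21/4 23/4 7
After step 2:
  67/18 401/120 65/24 31/9
  521/120 157/50 18/5 89/24
  101/24 19/4 461/100 223/40
  169/36 55/12 119/20 73/12
After step 3:
  2053/540 11621/3600 2357/720 355/108
  13871/3600 1438/375 533/150 2939/720
  3239/720 511/120 4897/1000 5993/1200
  971/216 899/180 398/75 2113/360

Answer: 2053/540 11621/3600 2357/720 355/108
13871/3600 1438/375 533/150 2939/720
3239/720 511/120 4897/1000 5993/1200
971/216 899/180 398/75 2113/360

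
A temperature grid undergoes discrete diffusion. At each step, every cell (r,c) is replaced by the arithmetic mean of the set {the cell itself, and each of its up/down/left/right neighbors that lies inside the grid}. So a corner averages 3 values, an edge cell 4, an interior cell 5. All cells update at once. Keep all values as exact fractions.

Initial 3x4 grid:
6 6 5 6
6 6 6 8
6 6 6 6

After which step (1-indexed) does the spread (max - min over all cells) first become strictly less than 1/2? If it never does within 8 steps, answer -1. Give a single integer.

Step 1: max=20/3, min=23/4, spread=11/12
Step 2: max=257/40, min=47/8, spread=11/20
Step 3: max=6851/1080, min=427/72, spread=223/540
  -> spread < 1/2 first at step 3
Step 4: max=405907/64800, min=64277/10800, spread=4049/12960
Step 5: max=24217193/3888000, min=1933619/324000, spread=202753/777600
Step 6: max=1445272207/233280000, min=29106559/4860000, spread=385259/1866240
Step 7: max=86423012813/13996800000, min=1750976981/291600000, spread=95044709/559872000
Step 8: max=5170514610967/839808000000, min=105319966429/17496000000, spread=921249779/6718464000

Answer: 3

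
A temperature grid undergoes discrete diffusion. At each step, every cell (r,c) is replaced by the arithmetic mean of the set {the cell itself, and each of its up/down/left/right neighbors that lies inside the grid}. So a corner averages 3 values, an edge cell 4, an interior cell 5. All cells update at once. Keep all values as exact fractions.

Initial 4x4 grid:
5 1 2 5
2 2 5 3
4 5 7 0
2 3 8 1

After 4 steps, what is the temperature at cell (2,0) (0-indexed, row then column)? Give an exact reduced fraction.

Step 1: cell (2,0) = 13/4
Step 2: cell (2,0) = 137/40
Step 3: cell (2,0) = 351/100
Step 4: cell (2,0) = 1771/500
Full grid after step 4:
  39371/12960 135977/43200 707093/216000 214793/64800
  4369/1350 121757/36000 629927/180000 372859/108000
  1771/500 74387/20000 45199/12000 26477/7200
  80759/21600 279149/72000 18827/4800 5459/1440

Answer: 1771/500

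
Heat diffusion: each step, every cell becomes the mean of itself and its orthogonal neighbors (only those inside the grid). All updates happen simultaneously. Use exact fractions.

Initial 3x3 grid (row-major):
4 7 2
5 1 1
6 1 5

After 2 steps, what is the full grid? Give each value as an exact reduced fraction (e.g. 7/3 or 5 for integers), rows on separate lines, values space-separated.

Answer: 77/18 91/24 109/36
49/12 16/5 131/48
15/4 151/48 47/18

Derivation:
After step 1:
  16/3 7/2 10/3
  4 3 9/4
  4 13/4 7/3
After step 2:
  77/18 91/24 109/36
  49/12 16/5 131/48
  15/4 151/48 47/18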